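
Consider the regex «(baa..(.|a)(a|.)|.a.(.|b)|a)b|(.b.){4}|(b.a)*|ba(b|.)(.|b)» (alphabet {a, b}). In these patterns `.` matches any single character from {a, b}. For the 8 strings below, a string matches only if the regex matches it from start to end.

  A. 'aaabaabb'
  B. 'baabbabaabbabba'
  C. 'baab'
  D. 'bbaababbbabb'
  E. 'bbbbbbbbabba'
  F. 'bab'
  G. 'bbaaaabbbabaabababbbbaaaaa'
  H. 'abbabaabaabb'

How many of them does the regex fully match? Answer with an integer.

A → no match
B → match
C → match
D → match
E → match
F → no match
G → no match
H → match
Total matched: 5

5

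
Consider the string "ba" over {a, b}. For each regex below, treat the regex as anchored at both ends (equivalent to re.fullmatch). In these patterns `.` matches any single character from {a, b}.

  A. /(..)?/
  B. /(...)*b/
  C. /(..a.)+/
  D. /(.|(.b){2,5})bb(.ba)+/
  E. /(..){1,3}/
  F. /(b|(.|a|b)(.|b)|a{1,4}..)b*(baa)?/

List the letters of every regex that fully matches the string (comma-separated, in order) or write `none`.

A → match
B → no match — must end with "b"
C → no match
D → no match
E → match
F → match

A, E, F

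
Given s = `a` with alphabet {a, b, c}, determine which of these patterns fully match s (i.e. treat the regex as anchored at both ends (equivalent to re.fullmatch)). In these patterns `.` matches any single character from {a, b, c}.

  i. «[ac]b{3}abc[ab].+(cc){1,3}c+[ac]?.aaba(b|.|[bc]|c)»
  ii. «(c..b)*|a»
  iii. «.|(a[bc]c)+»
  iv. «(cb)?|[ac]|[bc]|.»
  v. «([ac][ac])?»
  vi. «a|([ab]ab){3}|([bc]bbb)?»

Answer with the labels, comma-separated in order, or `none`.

ii, iii, iv, vi

i → no match
ii → match
iii → match
iv → match
v → no match
vi → match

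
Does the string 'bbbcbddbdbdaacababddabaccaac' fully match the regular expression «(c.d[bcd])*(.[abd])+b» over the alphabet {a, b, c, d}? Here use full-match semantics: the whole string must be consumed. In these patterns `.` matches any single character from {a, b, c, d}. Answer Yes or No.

Every match must end with 'b', but 'bbbcbddbdbdaacababddabaccaac' does not.

No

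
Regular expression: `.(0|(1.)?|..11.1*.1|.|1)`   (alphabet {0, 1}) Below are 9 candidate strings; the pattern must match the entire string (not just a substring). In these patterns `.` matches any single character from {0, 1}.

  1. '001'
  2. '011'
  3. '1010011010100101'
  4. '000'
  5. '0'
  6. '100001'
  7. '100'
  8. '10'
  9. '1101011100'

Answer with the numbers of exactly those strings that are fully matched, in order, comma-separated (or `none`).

2, 5, 8

1. '001' → no match
2. '011' → match
3 → no match
4. '000' → no match
5. '0' → match
6. '100001' → no match
7. '100' → no match
8. '10' → match
9. '1101011100' → no match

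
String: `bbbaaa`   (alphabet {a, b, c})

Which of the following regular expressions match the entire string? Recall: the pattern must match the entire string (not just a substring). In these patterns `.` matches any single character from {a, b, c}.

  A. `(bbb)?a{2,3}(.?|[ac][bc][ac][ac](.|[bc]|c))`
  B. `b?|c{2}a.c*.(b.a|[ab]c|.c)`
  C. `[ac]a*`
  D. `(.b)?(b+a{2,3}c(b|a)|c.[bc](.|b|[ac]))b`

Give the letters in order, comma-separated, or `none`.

A → match
B → no match
C → no match
D → no match — must end with `b`

A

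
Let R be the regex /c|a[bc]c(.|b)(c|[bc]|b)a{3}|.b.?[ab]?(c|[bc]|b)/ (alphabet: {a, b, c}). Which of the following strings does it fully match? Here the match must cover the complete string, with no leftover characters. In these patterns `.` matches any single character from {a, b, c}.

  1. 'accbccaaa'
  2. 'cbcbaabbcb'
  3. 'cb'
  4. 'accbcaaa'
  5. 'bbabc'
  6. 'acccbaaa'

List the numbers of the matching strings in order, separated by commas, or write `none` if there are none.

4, 5, 6

1. 'accbccaaa' → no match
2. 'cbcbaabbcb' → no match
3. 'cb' → no match
4. 'accbcaaa' → match
5. 'bbabc' → match
6. 'acccbaaa' → match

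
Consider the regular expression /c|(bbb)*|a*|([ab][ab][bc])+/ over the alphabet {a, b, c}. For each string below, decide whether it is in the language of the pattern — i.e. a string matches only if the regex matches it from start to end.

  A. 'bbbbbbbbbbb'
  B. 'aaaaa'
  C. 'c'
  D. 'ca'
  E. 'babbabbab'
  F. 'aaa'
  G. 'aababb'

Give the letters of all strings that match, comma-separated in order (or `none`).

B, C, E, F, G

A. 'bbbbbbbbbbb' → no match
B. 'aaaaa' → match
C. 'c' → match
D. 'ca' → no match
E. 'babbabbab' → match
F. 'aaa' → match
G. 'aababb' → match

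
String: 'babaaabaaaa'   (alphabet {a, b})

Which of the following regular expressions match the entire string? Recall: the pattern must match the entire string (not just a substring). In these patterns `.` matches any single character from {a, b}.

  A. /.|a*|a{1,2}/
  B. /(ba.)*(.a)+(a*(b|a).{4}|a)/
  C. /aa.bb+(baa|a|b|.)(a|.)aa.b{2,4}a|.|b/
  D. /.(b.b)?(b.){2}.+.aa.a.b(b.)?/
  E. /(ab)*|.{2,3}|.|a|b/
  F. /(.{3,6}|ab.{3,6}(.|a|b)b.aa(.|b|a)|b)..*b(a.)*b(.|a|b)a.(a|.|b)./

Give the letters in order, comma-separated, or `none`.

B

A → no match
B → match
C → no match
D → no match
E → no match
F → no match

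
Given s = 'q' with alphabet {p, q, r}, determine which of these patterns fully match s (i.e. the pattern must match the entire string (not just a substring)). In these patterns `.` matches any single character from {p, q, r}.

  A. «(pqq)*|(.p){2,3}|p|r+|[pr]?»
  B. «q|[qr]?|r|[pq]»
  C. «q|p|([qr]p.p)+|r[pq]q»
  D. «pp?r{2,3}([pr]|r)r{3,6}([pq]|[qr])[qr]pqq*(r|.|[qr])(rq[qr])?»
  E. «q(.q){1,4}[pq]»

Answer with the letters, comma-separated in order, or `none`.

B, C

A → no match
B → match
C → match
D → no match — must start with 'p'
E → no match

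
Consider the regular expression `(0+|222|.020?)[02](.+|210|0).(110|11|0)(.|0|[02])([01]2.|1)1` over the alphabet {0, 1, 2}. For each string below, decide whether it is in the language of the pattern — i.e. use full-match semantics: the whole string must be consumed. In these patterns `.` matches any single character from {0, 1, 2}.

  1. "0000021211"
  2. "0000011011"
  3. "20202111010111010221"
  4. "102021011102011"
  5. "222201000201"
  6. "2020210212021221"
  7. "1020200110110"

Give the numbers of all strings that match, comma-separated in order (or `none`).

1, 2, 3, 5, 6

1 → match
2 → match
3 → match
4 → no match
5 → match
6 → match
7 → no match — must end with "1"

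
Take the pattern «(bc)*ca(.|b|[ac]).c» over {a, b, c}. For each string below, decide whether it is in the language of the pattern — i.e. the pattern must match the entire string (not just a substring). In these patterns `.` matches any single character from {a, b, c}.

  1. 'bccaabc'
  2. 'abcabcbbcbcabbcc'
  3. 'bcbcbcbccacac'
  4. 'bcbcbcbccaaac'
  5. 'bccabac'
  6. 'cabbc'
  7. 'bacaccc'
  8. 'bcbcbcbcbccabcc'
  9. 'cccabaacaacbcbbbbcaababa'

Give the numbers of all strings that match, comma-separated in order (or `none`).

1, 3, 4, 5, 6, 8

1 → match
2 → no match
3 → match
4 → match
5 → match
6 → match
7 → no match
8 → match
9 → no match — must end with 'c'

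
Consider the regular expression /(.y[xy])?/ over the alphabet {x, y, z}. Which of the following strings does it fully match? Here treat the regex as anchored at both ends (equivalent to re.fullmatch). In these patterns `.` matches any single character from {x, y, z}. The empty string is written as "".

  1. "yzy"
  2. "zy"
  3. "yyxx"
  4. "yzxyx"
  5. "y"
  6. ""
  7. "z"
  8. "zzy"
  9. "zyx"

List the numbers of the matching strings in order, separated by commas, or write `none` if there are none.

6, 9

1 → no match
2 → no match
3 → no match
4 → no match
5 → no match
6 → match
7 → no match
8 → no match
9 → match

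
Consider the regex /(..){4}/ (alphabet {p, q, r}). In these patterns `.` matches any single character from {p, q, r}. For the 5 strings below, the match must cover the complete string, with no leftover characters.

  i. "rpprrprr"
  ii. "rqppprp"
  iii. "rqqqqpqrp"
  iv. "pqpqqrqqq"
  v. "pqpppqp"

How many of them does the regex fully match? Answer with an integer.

1

i → match
ii → no match
iii → no match
iv → no match
v → no match
Total matched: 1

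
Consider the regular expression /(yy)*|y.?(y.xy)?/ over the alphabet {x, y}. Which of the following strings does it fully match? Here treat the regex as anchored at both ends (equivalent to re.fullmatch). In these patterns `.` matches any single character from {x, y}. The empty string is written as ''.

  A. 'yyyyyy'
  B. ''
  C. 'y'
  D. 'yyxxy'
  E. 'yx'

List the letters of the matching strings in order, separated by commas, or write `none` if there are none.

A, B, C, D, E

A → match
B → match
C → match
D → match
E → match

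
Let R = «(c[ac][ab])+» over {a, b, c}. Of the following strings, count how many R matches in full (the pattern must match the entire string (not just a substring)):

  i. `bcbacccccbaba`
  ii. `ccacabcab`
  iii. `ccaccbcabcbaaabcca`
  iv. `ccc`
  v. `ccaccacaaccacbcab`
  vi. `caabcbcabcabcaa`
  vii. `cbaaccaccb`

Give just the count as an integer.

i → no match — must start with `c`
ii → match
iii → no match
iv → no match
v → no match
vi → no match
vii → no match
Total matched: 1

1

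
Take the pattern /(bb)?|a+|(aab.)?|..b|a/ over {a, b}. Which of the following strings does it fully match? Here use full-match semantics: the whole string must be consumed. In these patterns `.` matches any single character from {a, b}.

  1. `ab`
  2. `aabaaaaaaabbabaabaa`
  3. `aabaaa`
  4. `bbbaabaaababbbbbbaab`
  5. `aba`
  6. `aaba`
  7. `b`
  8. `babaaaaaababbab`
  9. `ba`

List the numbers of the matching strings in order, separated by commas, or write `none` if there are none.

6

1 → no match
2 → no match
3 → no match
4 → no match
5 → no match
6 → match
7 → no match
8 → no match
9 → no match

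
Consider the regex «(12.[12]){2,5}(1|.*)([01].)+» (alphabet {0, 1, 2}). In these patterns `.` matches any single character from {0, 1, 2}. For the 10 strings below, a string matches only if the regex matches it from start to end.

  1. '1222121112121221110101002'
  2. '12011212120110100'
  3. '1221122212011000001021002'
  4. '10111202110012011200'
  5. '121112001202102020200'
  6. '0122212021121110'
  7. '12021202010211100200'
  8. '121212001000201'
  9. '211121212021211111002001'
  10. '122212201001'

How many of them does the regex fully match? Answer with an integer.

4

1 → match
2 → match
3 → match
4 → no match — must start with '12'
5 → no match
6 → no match — must start with '12'
7 → match
8 → no match
9 → no match — must start with '12'
10 → no match
Total matched: 4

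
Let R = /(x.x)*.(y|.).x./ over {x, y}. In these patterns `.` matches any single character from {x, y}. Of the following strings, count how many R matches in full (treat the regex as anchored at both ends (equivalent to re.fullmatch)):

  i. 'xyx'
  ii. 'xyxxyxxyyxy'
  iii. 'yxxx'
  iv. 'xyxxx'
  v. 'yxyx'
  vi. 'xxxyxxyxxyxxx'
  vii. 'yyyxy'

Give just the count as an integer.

3

i → no match
ii → match
iii → no match
iv → match
v → no match
vi → no match
vii → match
Total matched: 3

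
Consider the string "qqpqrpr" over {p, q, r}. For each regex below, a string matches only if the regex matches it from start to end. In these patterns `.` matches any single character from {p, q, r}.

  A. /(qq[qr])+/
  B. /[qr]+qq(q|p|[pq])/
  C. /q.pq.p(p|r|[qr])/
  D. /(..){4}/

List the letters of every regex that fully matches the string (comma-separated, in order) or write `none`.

C

A → no match
B → no match
C → match
D → no match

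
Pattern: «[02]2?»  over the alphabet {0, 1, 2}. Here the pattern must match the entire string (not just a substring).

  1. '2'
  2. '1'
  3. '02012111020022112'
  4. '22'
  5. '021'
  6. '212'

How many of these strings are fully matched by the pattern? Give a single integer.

2

1 → match
2 → no match
3 → no match
4 → match
5 → no match
6 → no match
Total matched: 2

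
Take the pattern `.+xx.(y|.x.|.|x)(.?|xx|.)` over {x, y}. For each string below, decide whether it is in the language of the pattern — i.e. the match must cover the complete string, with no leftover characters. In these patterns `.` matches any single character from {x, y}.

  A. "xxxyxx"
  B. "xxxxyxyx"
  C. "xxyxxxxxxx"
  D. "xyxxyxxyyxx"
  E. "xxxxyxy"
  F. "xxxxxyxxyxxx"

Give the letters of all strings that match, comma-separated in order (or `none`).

A → match
B → match
C → match
D → match
E → match
F → match

A, B, C, D, E, F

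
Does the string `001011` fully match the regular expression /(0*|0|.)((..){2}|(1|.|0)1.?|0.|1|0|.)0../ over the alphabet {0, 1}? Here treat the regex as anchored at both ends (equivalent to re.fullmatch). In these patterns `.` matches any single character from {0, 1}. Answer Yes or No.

Yes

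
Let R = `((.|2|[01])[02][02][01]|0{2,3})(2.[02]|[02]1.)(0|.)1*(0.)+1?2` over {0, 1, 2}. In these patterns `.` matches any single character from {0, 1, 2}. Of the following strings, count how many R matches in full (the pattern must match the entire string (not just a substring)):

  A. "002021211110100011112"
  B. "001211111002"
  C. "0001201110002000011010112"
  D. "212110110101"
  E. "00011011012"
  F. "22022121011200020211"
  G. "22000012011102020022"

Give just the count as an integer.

A → no match
B → no match
C → no match
D → no match — must end with "2"
E → match
F → no match — must end with "2"
G → no match
Total matched: 1

1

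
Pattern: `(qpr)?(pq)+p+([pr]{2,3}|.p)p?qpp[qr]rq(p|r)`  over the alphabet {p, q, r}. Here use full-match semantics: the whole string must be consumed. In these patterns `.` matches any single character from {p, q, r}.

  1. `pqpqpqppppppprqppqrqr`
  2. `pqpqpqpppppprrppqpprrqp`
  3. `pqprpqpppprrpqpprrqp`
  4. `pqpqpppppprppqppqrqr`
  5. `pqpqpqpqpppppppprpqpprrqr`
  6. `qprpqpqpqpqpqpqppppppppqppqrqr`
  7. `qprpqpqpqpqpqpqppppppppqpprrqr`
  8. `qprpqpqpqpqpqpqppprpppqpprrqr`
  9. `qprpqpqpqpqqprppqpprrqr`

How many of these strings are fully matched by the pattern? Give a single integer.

7

1 → match
2 → match
3 → no match
4 → match
5 → match
6 → match
7 → match
8 → match
9 → no match
Total matched: 7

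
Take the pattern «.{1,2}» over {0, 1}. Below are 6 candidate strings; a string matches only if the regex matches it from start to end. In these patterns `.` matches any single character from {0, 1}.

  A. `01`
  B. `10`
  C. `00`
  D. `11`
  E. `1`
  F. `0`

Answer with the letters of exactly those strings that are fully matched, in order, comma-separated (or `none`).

A → match
B → match
C → match
D → match
E → match
F → match

A, B, C, D, E, F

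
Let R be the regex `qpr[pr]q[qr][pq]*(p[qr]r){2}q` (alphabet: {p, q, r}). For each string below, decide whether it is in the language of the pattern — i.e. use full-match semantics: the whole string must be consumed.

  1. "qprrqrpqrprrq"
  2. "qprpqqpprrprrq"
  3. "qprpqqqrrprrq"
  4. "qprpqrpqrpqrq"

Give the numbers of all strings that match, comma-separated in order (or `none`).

1, 2, 4

1 → match
2 → match
3 → no match
4 → match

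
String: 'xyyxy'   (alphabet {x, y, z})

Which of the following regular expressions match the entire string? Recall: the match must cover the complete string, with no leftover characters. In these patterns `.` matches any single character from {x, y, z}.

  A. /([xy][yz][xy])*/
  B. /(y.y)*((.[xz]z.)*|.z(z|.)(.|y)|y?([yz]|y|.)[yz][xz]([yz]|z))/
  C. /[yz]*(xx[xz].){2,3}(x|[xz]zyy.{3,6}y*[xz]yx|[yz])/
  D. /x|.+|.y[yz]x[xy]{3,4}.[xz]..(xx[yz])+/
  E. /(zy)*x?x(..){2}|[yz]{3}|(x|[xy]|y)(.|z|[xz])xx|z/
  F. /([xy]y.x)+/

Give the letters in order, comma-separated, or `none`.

A → no match
B → no match
C → no match
D → match
E → match
F → no match — must end with 'x'

D, E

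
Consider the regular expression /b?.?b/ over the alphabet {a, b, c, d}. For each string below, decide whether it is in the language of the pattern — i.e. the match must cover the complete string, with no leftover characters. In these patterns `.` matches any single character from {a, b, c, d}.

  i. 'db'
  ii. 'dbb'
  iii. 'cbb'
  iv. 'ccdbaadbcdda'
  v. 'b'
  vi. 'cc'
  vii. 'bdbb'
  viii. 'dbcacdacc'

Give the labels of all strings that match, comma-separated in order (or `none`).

i, v

i → match
ii → no match
iii → no match
iv → no match — must end with 'b'
v → match
vi → no match — must end with 'b'
vii → no match
viii → no match — must end with 'b'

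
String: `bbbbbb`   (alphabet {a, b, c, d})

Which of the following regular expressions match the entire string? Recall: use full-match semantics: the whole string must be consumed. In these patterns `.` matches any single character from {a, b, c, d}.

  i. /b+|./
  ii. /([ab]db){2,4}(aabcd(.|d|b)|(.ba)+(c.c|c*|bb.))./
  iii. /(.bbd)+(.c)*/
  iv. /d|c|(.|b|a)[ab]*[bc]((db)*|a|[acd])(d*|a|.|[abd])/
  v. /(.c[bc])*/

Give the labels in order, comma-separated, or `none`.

i → match
ii → no match
iii → no match
iv → match
v → no match

i, iv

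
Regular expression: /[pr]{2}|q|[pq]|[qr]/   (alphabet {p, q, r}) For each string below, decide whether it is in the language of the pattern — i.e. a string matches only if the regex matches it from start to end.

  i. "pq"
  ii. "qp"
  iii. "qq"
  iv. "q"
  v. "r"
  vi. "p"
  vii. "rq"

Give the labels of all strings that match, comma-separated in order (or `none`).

i. "pq" → no match
ii. "qp" → no match
iii. "qq" → no match
iv. "q" → match
v. "r" → match
vi. "p" → match
vii. "rq" → no match

iv, v, vi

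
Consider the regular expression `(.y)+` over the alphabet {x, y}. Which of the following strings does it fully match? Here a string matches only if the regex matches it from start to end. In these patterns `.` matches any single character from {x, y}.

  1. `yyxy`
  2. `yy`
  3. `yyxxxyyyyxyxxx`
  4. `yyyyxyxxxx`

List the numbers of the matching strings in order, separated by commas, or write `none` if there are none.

1, 2

1 → match
2 → match
3 → no match — must end with `y`
4 → no match — must end with `y`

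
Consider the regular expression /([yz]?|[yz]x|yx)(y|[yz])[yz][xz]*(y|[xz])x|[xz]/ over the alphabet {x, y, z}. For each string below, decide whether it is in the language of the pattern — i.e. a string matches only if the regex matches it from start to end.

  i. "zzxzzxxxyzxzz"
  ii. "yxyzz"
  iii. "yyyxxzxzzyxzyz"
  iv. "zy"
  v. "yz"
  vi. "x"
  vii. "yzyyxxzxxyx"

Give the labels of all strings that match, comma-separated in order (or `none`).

vi

i → no match
ii → no match
iii → no match
iv → no match
v → no match
vi → match
vii → no match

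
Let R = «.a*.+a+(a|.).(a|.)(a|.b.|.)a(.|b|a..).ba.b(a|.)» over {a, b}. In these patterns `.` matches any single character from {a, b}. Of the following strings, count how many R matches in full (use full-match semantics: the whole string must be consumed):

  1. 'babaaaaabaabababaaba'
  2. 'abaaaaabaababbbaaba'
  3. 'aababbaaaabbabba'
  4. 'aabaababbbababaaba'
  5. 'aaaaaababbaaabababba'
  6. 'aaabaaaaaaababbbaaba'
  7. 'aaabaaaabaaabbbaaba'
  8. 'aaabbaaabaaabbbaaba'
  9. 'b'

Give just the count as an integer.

1 → match
2 → match
3 → match
4 → match
5 → match
6 → match
7 → match
8 → match
9. 'b' → no match
Total matched: 8

8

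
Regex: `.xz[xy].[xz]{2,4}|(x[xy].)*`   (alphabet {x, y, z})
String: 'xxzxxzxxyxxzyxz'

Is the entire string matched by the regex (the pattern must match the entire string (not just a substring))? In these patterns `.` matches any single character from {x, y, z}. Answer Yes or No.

No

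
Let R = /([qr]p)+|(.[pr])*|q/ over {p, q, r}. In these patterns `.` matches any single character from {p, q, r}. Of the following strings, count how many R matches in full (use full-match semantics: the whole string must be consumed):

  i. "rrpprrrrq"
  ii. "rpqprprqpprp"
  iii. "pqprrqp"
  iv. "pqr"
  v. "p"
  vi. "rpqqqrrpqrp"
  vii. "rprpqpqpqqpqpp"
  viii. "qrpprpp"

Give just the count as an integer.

i → no match
ii → no match
iii → no match
iv → no match
v → no match
vi → no match
vii → no match
viii → no match
Total matched: 0

0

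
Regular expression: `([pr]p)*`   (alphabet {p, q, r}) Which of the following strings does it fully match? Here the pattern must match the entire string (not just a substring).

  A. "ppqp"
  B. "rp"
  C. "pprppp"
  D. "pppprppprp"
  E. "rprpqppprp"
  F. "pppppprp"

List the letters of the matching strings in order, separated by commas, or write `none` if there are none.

B, C, D, F

A → no match
B → match
C → match
D → match
E → no match
F → match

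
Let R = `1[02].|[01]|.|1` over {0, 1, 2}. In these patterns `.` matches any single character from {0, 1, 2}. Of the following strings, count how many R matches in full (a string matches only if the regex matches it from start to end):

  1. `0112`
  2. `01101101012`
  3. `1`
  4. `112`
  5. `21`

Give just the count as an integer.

1

1. `0112` → no match
2. `01101101012` → no match
3. `1` → match
4. `112` → no match
5. `21` → no match
Total matched: 1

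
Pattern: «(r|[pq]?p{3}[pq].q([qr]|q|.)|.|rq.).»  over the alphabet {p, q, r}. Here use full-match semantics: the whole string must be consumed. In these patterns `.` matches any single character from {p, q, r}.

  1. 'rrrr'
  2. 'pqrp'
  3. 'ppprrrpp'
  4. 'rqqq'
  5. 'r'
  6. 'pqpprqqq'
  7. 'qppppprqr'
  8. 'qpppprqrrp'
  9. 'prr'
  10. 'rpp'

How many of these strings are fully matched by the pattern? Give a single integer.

1 → no match
2 → no match
3 → no match
4 → match
5 → no match
6 → no match
7 → no match
8 → no match
9 → no match
10 → no match
Total matched: 1

1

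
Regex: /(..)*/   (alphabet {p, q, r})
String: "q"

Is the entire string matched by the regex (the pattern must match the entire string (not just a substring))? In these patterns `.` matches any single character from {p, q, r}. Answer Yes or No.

No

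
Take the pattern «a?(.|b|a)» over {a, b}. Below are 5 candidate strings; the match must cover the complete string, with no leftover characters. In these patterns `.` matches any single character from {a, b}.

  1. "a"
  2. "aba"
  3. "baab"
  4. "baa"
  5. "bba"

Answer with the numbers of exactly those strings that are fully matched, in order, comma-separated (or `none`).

1. "a" → match
2. "aba" → no match
3. "baab" → no match
4. "baa" → no match
5. "bba" → no match

1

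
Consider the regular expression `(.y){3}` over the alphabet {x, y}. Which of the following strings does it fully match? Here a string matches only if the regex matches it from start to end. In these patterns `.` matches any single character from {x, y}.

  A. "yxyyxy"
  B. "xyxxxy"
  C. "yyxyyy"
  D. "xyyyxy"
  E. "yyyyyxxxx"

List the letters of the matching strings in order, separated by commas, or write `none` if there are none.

C, D

A. "yxyyxy" → no match
B. "xyxxxy" → no match
C. "yyxyyy" → match
D. "xyyyxy" → match
E. "yyyyyxxxx" → no match — must end with "y"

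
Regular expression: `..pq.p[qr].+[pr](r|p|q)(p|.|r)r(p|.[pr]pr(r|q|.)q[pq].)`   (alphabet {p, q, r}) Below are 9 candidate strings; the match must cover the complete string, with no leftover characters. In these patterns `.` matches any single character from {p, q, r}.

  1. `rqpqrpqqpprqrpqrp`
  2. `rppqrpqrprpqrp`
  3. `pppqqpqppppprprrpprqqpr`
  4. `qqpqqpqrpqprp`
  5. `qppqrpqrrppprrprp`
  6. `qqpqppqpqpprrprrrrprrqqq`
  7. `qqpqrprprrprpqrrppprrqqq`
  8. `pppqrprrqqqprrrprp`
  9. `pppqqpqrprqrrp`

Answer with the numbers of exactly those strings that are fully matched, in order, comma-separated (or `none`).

1, 2, 3, 4, 5, 6, 7, 8, 9

1 → match
2 → match
3 → match
4 → match
5 → match
6 → match
7 → match
8 → match
9 → match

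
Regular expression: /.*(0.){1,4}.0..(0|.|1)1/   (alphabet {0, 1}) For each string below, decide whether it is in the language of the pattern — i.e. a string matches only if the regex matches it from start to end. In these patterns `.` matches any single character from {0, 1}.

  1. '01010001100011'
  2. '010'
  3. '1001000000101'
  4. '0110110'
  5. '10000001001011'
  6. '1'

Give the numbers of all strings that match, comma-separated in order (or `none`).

1 → match
2. '010' → no match — must end with '1'
3 → match
4. '0110110' → no match — must end with '1'
5 → match
6. '1' → no match

1, 3, 5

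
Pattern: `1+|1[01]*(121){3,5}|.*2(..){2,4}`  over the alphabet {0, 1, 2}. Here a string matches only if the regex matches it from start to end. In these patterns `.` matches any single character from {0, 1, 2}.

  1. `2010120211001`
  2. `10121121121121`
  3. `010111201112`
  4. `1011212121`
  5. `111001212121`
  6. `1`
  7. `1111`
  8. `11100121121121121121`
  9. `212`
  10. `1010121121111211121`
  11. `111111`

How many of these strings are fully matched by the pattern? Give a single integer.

5

1 → no match
2 → match
3 → no match
4 → no match
5 → no match
6 → match
7 → match
8 → match
9 → no match
10 → no match
11 → match
Total matched: 5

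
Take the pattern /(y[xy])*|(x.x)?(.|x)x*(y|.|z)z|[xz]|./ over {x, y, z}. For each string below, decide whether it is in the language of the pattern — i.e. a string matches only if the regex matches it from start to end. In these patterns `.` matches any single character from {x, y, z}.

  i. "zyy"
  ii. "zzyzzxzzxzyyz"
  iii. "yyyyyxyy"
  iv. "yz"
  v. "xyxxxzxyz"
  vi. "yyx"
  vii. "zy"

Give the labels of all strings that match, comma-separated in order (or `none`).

iii

i → no match
ii → no match
iii → match
iv → no match
v → no match
vi → no match
vii → no match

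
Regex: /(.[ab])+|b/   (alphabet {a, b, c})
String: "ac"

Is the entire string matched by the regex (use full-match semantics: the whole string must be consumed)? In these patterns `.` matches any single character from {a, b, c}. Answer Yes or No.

No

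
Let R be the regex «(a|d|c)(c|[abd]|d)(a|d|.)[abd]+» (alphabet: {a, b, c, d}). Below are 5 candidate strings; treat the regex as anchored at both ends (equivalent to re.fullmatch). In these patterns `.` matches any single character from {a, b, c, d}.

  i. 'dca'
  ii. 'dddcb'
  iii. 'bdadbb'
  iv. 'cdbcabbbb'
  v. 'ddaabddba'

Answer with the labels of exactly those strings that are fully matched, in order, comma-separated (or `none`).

v

i → no match
ii → no match
iii → no match
iv → no match
v → match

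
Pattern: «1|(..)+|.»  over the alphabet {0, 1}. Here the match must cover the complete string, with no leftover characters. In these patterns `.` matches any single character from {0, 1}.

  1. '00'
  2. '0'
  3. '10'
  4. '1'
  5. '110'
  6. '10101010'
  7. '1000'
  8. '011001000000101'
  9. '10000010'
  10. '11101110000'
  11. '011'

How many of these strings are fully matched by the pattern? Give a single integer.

7

1 → match
2 → match
3 → match
4 → match
5 → no match
6 → match
7 → match
8 → no match
9 → match
10 → no match
11 → no match
Total matched: 7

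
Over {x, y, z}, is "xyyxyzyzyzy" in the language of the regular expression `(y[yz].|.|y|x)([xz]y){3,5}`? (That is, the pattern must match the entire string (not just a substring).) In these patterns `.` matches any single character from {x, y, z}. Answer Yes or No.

No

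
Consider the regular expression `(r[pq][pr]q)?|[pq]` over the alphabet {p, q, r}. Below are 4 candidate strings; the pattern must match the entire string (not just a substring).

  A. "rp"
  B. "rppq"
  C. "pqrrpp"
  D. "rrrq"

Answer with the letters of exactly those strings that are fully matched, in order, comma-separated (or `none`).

B

A → no match
B → match
C → no match
D → no match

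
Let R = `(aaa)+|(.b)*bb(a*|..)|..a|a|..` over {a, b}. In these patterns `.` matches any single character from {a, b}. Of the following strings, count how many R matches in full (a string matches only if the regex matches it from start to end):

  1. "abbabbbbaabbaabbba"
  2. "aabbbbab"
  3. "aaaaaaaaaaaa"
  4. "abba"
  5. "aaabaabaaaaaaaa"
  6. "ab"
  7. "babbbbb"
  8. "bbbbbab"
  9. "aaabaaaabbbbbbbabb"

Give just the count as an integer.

2

1 → no match
2 → no match
3 → match
4 → no match
5 → no match
6 → match
7 → no match
8 → no match
9 → no match
Total matched: 2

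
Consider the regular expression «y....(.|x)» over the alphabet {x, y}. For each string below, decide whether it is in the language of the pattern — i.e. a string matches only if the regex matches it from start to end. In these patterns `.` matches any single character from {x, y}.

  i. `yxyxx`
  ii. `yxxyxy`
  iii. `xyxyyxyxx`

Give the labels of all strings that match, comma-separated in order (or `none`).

i → no match
ii → match
iii → no match — must start with `y`

ii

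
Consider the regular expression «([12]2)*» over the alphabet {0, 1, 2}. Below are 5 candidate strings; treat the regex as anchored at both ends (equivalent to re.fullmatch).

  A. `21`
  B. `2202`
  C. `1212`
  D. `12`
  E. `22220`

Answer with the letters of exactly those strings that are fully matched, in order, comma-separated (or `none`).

A → no match
B → no match
C → match
D → match
E → no match

C, D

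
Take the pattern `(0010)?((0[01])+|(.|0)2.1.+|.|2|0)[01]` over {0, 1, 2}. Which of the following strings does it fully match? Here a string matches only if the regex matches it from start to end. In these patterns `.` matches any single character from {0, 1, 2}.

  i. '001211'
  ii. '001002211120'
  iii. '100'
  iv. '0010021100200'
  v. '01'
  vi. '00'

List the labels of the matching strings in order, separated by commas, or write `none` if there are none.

ii, iv, v, vi

i → no match
ii → match
iii → no match
iv → match
v → match
vi → match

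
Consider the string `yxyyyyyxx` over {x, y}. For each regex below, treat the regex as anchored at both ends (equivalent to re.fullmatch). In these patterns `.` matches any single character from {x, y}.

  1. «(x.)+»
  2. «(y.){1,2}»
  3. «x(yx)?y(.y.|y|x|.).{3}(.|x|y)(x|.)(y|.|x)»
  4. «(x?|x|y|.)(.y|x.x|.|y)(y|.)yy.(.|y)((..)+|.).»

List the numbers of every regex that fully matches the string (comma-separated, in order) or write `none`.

4

1 → no match — must start with `x`
2 → no match
3 → no match — must start with `x`
4 → match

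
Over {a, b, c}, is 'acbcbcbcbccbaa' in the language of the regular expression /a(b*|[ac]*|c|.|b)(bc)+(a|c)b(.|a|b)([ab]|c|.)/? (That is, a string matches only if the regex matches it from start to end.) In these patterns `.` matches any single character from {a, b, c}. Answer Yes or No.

Yes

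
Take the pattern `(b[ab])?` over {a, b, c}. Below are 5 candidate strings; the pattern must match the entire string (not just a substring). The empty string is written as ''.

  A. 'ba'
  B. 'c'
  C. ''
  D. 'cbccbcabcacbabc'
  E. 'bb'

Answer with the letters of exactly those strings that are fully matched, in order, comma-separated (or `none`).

A, C, E

A → match
B → no match
C → match
D → no match
E → match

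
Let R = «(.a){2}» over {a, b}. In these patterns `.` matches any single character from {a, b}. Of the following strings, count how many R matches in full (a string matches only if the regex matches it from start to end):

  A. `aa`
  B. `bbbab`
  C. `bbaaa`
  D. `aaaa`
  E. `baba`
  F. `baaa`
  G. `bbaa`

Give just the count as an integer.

3

A → no match
B → no match — must end with `a`
C → no match
D → match
E → match
F → match
G → no match
Total matched: 3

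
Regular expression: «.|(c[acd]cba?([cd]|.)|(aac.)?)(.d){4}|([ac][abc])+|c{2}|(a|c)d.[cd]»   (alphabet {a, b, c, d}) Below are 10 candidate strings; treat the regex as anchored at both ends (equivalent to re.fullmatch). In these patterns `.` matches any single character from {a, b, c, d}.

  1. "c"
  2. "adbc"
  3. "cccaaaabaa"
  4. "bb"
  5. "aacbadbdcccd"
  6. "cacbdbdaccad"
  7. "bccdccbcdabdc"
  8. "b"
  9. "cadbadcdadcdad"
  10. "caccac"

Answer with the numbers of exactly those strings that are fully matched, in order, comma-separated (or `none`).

1. "c" → match
2. "adbc" → match
3. "cccaaaabaa" → match
4. "bb" → no match
5. "aacbadbdcccd" → no match
6. "cacbdbdaccad" → no match
7 → no match
8. "b" → match
9 → no match
10. "caccac" → match

1, 2, 3, 8, 10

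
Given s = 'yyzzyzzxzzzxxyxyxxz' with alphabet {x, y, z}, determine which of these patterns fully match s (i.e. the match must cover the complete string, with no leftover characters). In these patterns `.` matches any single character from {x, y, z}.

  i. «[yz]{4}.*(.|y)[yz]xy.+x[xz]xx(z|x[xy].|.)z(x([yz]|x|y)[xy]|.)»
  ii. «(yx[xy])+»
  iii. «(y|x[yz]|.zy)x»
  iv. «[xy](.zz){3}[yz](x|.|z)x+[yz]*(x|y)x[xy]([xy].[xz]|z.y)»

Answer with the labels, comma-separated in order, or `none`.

i → no match
ii → no match — must start with 'yx'
iii → no match — must end with 'x'
iv → match

iv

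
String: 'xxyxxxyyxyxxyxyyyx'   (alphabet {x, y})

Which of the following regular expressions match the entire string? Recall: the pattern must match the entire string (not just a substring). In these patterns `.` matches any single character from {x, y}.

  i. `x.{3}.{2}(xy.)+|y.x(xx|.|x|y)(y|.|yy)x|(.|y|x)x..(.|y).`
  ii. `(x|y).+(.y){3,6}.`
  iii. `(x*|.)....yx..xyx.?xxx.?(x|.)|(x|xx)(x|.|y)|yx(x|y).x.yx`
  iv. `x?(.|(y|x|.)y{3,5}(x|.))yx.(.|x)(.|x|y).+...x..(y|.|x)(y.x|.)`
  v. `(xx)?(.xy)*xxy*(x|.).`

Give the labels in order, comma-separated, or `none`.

i → no match
ii → match
iii → no match
iv → match
v → no match

ii, iv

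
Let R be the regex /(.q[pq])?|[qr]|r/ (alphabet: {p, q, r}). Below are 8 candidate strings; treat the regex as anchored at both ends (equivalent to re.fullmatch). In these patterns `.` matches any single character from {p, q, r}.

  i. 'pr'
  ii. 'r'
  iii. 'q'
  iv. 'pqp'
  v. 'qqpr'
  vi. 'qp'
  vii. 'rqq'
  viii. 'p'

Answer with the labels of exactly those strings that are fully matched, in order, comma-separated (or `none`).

i. 'pr' → no match
ii. 'r' → match
iii. 'q' → match
iv. 'pqp' → match
v. 'qqpr' → no match
vi. 'qp' → no match
vii. 'rqq' → match
viii. 'p' → no match

ii, iii, iv, vii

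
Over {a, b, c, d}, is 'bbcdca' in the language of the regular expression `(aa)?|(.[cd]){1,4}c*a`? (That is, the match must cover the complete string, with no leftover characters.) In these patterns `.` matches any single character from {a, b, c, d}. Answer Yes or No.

No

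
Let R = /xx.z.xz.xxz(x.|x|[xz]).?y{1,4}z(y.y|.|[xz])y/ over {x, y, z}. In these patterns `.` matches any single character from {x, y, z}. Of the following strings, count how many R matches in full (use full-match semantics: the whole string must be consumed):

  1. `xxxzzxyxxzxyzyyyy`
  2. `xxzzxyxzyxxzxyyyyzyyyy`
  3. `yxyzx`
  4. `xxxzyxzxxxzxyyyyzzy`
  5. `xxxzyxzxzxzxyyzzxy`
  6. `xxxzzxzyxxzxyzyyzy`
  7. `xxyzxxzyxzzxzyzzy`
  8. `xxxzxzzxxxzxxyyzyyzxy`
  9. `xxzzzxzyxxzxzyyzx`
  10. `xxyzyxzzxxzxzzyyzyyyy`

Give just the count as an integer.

2

1 → no match
2 → no match
3. `yxyzx` → no match — must start with `xx`
4 → match
5 → no match
6 → no match
7 → no match
8 → no match
9 → no match — must end with `y`
10 → match
Total matched: 2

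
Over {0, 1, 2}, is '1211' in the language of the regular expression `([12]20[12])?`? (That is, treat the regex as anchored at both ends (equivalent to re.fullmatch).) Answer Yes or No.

No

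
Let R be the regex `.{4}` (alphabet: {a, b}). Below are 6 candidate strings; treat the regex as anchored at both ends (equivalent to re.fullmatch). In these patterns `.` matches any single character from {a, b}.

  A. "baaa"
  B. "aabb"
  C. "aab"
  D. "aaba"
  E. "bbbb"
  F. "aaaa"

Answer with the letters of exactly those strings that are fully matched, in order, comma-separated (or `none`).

A, B, D, E, F

A → match
B → match
C → no match
D → match
E → match
F → match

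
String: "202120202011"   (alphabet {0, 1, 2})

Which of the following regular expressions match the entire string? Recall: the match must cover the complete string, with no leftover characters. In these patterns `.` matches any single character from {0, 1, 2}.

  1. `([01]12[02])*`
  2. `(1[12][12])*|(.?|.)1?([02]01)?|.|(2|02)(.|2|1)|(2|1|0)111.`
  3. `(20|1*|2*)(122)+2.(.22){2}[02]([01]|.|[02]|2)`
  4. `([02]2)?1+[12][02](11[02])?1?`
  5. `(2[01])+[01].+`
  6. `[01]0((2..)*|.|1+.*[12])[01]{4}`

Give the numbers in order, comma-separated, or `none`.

1 → no match
2 → no match
3 → no match
4 → no match
5 → match
6 → no match

5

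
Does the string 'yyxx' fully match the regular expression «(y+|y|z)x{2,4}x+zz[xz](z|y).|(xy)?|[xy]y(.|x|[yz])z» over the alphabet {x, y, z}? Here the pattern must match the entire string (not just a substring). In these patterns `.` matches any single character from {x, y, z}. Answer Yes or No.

No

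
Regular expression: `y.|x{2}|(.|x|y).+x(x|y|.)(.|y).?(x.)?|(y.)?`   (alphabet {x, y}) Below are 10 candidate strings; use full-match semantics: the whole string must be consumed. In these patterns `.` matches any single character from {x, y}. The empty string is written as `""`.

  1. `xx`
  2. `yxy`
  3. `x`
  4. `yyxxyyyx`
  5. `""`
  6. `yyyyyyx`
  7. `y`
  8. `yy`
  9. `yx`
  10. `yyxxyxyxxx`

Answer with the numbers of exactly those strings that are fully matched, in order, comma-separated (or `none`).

1, 5, 8, 9, 10

1 → match
2 → no match
3 → no match
4 → no match
5 → match
6 → no match
7 → no match
8 → match
9 → match
10 → match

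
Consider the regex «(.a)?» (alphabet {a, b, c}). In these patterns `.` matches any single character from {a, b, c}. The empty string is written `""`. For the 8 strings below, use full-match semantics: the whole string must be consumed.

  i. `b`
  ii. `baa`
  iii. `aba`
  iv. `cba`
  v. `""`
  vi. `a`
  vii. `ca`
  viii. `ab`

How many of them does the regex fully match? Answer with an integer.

i → no match
ii → no match
iii → no match
iv → no match
v → match
vi → no match
vii → match
viii → no match
Total matched: 2

2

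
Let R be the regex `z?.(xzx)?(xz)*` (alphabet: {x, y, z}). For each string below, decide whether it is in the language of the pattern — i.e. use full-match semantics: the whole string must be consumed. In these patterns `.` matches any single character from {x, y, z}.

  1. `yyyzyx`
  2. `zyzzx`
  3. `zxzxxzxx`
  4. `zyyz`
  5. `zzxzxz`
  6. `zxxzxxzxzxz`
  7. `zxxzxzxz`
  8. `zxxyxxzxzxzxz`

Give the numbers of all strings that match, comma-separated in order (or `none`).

5, 6, 7

1 → no match
2 → no match
3 → no match
4 → no match
5 → match
6 → match
7 → match
8 → no match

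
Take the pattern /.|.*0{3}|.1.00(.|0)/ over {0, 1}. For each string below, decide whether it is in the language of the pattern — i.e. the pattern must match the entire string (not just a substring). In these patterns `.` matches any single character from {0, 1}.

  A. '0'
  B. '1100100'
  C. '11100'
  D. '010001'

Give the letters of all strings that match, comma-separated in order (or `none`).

A → match
B → no match
C → no match
D → match

A, D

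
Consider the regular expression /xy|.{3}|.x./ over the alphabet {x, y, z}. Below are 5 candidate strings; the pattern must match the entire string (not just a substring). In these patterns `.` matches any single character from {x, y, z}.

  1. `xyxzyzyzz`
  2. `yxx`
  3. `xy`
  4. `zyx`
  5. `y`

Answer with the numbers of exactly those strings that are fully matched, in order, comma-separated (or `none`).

1 → no match
2 → match
3 → match
4 → match
5 → no match

2, 3, 4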